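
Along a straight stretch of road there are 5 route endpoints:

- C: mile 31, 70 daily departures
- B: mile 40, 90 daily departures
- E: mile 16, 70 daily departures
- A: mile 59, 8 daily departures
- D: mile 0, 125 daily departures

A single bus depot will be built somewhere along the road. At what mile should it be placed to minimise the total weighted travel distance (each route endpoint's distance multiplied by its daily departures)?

For a sum of weighted absolute distances on a line, the optimum is the weighted median (not the mean). Total weight W = 363; half-weight = 181.5.
Sort by position and accumulate weight:
  mile 0 (D, w=125) → cum 125
  mile 16 (E, w=70) → cum 195  ≥ 181.5 → median here
  mile 31 (C, w=70) → cum 265
  mile 40 (B, w=90) → cum 355
  mile 59 (A, w=8) → cum 363
Optimal location: mile 16.

x = 16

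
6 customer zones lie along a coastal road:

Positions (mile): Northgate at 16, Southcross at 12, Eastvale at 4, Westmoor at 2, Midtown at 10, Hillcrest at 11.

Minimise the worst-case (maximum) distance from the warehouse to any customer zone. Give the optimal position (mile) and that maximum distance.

location 9, max distance 7

The 1-center on a line is the midpoint of the two extreme points: leftmost at 2, rightmost at 16.
Optimal location = (2 + 16)/2 = 9; maximum distance = (16 − 2)/2 = 7.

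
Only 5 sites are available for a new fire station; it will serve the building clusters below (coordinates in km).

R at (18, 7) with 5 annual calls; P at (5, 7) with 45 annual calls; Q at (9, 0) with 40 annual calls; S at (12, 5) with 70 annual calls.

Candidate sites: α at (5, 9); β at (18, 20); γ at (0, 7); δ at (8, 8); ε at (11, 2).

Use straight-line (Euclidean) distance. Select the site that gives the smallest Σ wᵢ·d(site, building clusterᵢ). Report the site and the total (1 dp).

ε, total 729.0 km

Total weighted distance at each candidate:
  α (5, 9): total = 1114.1
  β (18, 20): total = 2900.5
  γ (0, 7): total = 1622.7
  δ (8, 8): total = 865.0
  ε (11, 2): total = 729.0
Minimum is at ε with total 729.0 km.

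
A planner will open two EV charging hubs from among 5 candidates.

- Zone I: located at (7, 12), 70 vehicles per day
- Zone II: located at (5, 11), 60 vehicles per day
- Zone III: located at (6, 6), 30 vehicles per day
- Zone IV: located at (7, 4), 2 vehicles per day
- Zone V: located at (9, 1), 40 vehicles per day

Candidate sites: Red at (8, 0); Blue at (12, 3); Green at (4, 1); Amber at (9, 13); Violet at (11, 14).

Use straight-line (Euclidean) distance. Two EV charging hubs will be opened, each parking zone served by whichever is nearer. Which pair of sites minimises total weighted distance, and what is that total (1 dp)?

{Red, Amber}, total 679.4

Evaluate every pair (each demand assigned to the nearer of the two):
  {Red, Amber}: total = 679.4
  {Blue, Amber}: total = 780.5
  {Green, Amber}: total = 794.9
  {Red, Violet}: total = 970.1
  {Blue, Violet}: total = 1071.2
  {Green, Violet}: total = 1085.6
  {Amber, Violet}: total = 1151.8
  {Red, Blue}: total = 1613.1
  {Red, Green}: total = 1627.5
  {Blue, Green}: total = 1637.9
Best pair: {Red, Amber} with total 679.4.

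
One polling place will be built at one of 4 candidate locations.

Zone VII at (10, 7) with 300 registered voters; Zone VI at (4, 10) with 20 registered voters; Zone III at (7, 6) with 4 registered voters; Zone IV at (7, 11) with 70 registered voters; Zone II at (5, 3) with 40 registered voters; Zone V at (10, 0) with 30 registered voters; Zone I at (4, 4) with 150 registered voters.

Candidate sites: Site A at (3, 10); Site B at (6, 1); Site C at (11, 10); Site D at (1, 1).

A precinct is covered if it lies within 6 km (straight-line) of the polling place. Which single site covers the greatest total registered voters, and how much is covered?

Coverage radius r = 6 km; a point is covered iff (Δx)²+(Δy)² ≤ 6² = 36.
  Site A (3, 10): covers {Zone VI, Zone III, Zone IV} → 94
  Site B (6, 1): covers {Zone III, Zone II, Zone V, Zone I} → 224
  Site C (11, 10): covers {Zone VII, Zone III, Zone IV} → 374
  Site D (1, 1): covers {Zone II, Zone I} → 190
Maximum coverage at Site C: 374 registered voters.

Site C, covering 374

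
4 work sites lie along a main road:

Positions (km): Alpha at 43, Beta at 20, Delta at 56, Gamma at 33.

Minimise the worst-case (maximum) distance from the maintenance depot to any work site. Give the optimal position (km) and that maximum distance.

location 38, max distance 18

The 1-center on a line is the midpoint of the two extreme points: leftmost at 20, rightmost at 56.
Optimal location = (20 + 56)/2 = 38; maximum distance = (56 − 20)/2 = 18.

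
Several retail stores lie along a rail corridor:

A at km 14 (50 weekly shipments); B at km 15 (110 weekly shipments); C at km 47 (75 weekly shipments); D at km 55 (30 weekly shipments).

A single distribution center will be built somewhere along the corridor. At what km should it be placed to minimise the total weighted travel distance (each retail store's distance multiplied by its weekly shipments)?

For a sum of weighted absolute distances on a line, the optimum is the weighted median (not the mean). Total weight W = 265; half-weight = 132.5.
Sort by position and accumulate weight:
  km 14 (A, w=50) → cum 50
  km 15 (B, w=110) → cum 160  ≥ 132.5 → median here
  km 47 (C, w=75) → cum 235
  km 55 (D, w=30) → cum 265
Optimal location: km 15.

x = 15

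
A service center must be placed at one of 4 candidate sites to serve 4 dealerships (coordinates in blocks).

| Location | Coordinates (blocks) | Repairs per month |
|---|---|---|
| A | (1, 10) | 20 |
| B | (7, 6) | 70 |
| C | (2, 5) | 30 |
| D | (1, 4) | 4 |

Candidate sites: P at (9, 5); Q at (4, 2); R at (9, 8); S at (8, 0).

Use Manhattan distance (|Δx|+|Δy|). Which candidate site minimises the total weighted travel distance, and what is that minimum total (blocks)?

P, total 716 blocks

Total weighted distance at each candidate:
  P (9, 5): total = 716
  Q (4, 2): total = 880
  R (9, 8): total = 828
  S (8, 0): total = 1204
Minimum is at P with total 716 blocks.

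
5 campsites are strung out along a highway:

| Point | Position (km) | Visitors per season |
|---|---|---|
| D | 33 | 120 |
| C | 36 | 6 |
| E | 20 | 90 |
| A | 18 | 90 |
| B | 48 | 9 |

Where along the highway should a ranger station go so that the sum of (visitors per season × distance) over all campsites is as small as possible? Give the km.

For a sum of weighted absolute distances on a line, the optimum is the weighted median (not the mean). Total weight W = 315; half-weight = 157.5.
Sort by position and accumulate weight:
  km 18 (A, w=90) → cum 90
  km 20 (E, w=90) → cum 180  ≥ 157.5 → median here
  km 33 (D, w=120) → cum 300
  km 36 (C, w=6) → cum 306
  km 48 (B, w=9) → cum 315
Optimal location: km 20.

x = 20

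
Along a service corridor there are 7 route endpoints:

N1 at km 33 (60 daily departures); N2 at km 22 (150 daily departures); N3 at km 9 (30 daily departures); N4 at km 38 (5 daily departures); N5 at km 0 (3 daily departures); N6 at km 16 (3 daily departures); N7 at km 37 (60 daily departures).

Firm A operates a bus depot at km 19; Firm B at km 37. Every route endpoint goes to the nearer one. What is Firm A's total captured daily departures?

186

The indifferent point is the midpoint (19+37)/2 = 28; route endpoints left of it (closer to Firm A at 19) go to Firm A, those right go to Firm B.
  N5 at 0 (w=3) → Firm A
  N3 at 9 (w=30) → Firm A
  N6 at 16 (w=3) → Firm A
  N2 at 22 (w=150) → Firm A
  N1 at 33 (w=60) → Firm B
  N7 at 37 (w=60) → Firm B
  N4 at 38 (w=5) → Firm B
Firm A captures 186; Firm B captures 125.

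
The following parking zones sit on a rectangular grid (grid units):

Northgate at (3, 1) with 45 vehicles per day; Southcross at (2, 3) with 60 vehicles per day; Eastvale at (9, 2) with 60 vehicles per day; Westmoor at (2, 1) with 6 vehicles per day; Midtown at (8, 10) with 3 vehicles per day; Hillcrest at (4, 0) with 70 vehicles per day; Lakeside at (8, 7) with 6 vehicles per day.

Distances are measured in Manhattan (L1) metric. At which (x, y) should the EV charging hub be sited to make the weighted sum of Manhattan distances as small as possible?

Manhattan distance separates: Σwᵢ(|x−xᵢ|+|y−yᵢ|) = Σwᵢ|x−xᵢ| + Σwᵢ|y−yᵢ|, so x and y are optimised independently as 1-D weighted medians.
Total weight W = 250; half = 125.
x-coordinate, sorted with cumulative weight:
  x=2 (Southcross, w=60) cum 60
  x=2 (Westmoor, w=6) cum 66
  x=3 (Northgate, w=45) cum 111
  x=4 (Hillcrest, w=70) cum 181  ← median
  x=8 (Midtown, w=3) cum 184
  x=8 (Lakeside, w=6) cum 190
  x=9 (Eastvale, w=60) cum 250
⇒ x* = 4
y-coordinate, sorted with cumulative weight:
  y=0 (Hillcrest, w=70) cum 70
  y=1 (Northgate, w=45) cum 115
  y=1 (Westmoor, w=6) cum 121
  y=2 (Eastvale, w=60) cum 181  ← median
  y=3 (Southcross, w=60) cum 241
  y=7 (Lakeside, w=6) cum 247
  y=10 (Midtown, w=3) cum 250
⇒ y* = 2

(4, 2)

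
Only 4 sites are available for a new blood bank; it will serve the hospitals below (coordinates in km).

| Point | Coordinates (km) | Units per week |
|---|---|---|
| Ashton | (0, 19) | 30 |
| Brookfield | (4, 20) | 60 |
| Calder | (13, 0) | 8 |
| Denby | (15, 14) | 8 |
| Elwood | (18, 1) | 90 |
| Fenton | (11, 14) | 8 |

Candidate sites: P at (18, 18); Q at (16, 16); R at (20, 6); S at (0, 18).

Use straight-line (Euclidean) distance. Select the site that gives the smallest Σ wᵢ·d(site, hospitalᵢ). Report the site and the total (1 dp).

Total weighted distance at each candidate:
  P (18, 18): total = 3173.3
  Q (16, 16): total = 2800.5
  R (20, 6): total = 2721.5
  S (0, 18): total = 2922.1
Minimum is at R with total 2721.5 km.

R, total 2721.5 km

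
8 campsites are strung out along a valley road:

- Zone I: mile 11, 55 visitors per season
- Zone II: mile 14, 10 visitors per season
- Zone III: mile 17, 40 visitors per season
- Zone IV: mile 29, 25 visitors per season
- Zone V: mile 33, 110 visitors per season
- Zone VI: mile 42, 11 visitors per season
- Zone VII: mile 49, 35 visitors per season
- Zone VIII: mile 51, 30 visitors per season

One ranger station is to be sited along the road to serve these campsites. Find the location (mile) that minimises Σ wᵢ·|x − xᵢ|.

For a sum of weighted absolute distances on a line, the optimum is the weighted median (not the mean). Total weight W = 316; half-weight = 158.
Sort by position and accumulate weight:
  mile 11 (Zone I, w=55) → cum 55
  mile 14 (Zone II, w=10) → cum 65
  mile 17 (Zone III, w=40) → cum 105
  mile 29 (Zone IV, w=25) → cum 130
  mile 33 (Zone V, w=110) → cum 240  ≥ 158 → median here
  mile 42 (Zone VI, w=11) → cum 251
  mile 49 (Zone VII, w=35) → cum 286
  mile 51 (Zone VIII, w=30) → cum 316
Optimal location: mile 33.

x = 33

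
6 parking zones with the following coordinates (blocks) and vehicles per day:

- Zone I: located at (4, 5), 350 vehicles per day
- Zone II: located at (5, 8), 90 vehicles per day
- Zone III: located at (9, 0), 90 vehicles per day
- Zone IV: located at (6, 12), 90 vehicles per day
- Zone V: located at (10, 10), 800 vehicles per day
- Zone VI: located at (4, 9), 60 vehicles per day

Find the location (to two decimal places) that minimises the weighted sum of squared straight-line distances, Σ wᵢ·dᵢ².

(7.73, 8.17)

The minimiser of Σwᵢ‖p−pᵢ‖² is the weighted centroid p* = (Σwᵢpᵢ)/(Σwᵢ).
Σwᵢ = 1480.
Σwᵢxᵢ = 350·4 + 90·5 + 90·9 + 90·6 + 800·10 + 60·4 = 11440.
Σwᵢyᵢ = 350·5 + 90·8 + 90·0 + 90·12 + 800·10 + 60·9 = 12090.
x* = 11440/1480 = 7.73, y* = 12090/1480 = 8.17.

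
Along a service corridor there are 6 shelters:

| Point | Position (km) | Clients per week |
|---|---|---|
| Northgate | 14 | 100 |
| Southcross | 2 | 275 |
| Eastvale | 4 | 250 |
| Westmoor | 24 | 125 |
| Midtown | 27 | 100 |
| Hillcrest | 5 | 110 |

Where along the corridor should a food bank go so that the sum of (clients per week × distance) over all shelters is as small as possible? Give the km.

x = 4

For a sum of weighted absolute distances on a line, the optimum is the weighted median (not the mean). Total weight W = 960; half-weight = 480.
Sort by position and accumulate weight:
  km 2 (Southcross, w=275) → cum 275
  km 4 (Eastvale, w=250) → cum 525  ≥ 480 → median here
  km 5 (Hillcrest, w=110) → cum 635
  km 14 (Northgate, w=100) → cum 735
  km 24 (Westmoor, w=125) → cum 860
  km 27 (Midtown, w=100) → cum 960
Optimal location: km 4.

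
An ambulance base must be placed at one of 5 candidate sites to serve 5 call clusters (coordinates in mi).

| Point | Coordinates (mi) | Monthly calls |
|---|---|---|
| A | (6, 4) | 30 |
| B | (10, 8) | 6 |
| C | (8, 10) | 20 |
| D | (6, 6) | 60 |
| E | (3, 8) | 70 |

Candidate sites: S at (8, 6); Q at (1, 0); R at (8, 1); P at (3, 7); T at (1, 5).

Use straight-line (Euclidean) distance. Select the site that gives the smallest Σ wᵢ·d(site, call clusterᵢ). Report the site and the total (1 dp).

Total weighted distance at each candidate:
  S (8, 6): total = 678.8
  Q (1, 0): total = 1554.3
  R (8, 1): total = 1257.1
  P (3, 7): total = 546.1
  T (1, 5): total = 940.3
Minimum is at P with total 546.1 mi.

P, total 546.1 mi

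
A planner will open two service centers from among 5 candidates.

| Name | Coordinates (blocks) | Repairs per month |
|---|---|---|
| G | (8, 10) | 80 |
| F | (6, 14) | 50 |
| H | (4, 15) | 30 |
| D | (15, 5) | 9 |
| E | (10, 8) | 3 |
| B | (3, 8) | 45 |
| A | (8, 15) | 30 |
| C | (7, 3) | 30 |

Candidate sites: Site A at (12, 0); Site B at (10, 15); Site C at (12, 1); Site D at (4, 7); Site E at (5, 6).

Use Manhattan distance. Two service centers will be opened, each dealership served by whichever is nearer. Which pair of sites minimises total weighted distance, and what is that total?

{Site B, Site D}, total 1488

Evaluate every pair (each demand assigned to the nearer of the two):
  {Site B, Site D}: total = 1488
  {Site B, Site E}: total = 1500
  {Site D, Site E}: total = 1970
  {Site B, Site C}: total = 1974
  {Site C, Site D}: total = 1994
  {Site A, Site D}: total = 2003
  {Site A, Site B}: total = 2013
  {Site C, Site E}: total = 2084
  {Site A, Site E}: total = 2093
  {Site A, Site C}: total = 4210
Best pair: {Site B, Site D} with total 1488.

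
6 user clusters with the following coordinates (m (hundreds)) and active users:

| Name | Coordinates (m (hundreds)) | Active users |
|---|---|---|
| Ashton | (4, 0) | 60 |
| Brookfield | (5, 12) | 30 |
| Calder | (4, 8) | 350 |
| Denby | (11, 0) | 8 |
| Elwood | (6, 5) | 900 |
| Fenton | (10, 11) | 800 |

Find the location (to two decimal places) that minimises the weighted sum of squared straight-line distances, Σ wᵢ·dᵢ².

(7.11, 7.66)

The minimiser of Σwᵢ‖p−pᵢ‖² is the weighted centroid p* = (Σwᵢpᵢ)/(Σwᵢ).
Σwᵢ = 2148.
Σwᵢxᵢ = 60·4 + 30·5 + 350·4 + 8·11 + 900·6 + 800·10 = 15278.
Σwᵢyᵢ = 60·0 + 30·12 + 350·8 + 8·0 + 900·5 + 800·11 = 16460.
x* = 15278/2148 = 7.11, y* = 16460/2148 = 7.66.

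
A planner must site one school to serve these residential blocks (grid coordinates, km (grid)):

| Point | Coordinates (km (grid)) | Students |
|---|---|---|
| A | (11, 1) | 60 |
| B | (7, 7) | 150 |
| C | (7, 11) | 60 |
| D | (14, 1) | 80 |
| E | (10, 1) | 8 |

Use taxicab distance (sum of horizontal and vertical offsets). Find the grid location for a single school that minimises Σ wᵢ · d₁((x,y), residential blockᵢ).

Manhattan distance separates: Σwᵢ(|x−xᵢ|+|y−yᵢ|) = Σwᵢ|x−xᵢ| + Σwᵢ|y−yᵢ|, so x and y are optimised independently as 1-D weighted medians.
Total weight W = 358; half = 179.
x-coordinate, sorted with cumulative weight:
  x=7 (B, w=150) cum 150
  x=7 (C, w=60) cum 210  ← median
  x=10 (E, w=8) cum 218
  x=11 (A, w=60) cum 278
  x=14 (D, w=80) cum 358
⇒ x* = 7
y-coordinate, sorted with cumulative weight:
  y=1 (A, w=60) cum 60
  y=1 (D, w=80) cum 140
  y=1 (E, w=8) cum 148
  y=7 (B, w=150) cum 298  ← median
  y=11 (C, w=60) cum 358
⇒ y* = 7

(7, 7)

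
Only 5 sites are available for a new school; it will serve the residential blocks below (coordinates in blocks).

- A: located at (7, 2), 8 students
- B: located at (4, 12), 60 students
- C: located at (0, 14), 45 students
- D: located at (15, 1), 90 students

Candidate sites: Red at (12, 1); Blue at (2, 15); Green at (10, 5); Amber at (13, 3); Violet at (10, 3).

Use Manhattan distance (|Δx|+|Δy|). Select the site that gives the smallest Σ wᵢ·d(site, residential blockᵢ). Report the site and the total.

Green, total 2493 blocks

Total weighted distance at each candidate:
  Red (12, 1): total = 2583
  Blue (2, 15): total = 3009
  Green (10, 5): total = 2493
  Amber (13, 3): total = 2576
  Violet (10, 3): total = 2507
Minimum is at Green with total 2493 blocks.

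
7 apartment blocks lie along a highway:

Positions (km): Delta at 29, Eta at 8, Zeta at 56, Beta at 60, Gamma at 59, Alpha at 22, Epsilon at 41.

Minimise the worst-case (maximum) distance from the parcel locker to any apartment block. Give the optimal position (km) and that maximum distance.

The 1-center on a line is the midpoint of the two extreme points: leftmost at 8, rightmost at 60.
Optimal location = (8 + 60)/2 = 34; maximum distance = (60 − 8)/2 = 26.

location 34, max distance 26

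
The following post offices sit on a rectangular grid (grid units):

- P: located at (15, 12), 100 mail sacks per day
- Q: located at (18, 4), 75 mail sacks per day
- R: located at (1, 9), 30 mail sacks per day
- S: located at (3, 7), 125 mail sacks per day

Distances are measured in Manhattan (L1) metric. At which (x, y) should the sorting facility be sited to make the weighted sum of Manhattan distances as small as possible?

Manhattan distance separates: Σwᵢ(|x−xᵢ|+|y−yᵢ|) = Σwᵢ|x−xᵢ| + Σwᵢ|y−yᵢ|, so x and y are optimised independently as 1-D weighted medians.
Total weight W = 330; half = 165.
x-coordinate, sorted with cumulative weight:
  x=1 (R, w=30) cum 30
  x=3 (S, w=125) cum 155
  x=15 (P, w=100) cum 255  ← median
  x=18 (Q, w=75) cum 330
⇒ x* = 15
y-coordinate, sorted with cumulative weight:
  y=4 (Q, w=75) cum 75
  y=7 (S, w=125) cum 200  ← median
  y=9 (R, w=30) cum 230
  y=12 (P, w=100) cum 330
⇒ y* = 7

(15, 7)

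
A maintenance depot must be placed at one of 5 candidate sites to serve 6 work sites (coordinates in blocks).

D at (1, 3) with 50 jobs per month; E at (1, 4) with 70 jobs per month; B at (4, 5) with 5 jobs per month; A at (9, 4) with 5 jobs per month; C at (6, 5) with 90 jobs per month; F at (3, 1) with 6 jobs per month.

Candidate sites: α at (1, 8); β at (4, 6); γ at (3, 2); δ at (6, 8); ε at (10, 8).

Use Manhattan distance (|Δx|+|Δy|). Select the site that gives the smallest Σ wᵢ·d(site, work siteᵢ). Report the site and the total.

Total weighted distance at each candidate:
  α (1, 8): total = 1394
  β (4, 6): total = 996
  γ (3, 2): total = 1036
  δ (6, 8): total = 1520
  ε (10, 8): total = 2394
Minimum is at β with total 996 blocks.

β, total 996 blocks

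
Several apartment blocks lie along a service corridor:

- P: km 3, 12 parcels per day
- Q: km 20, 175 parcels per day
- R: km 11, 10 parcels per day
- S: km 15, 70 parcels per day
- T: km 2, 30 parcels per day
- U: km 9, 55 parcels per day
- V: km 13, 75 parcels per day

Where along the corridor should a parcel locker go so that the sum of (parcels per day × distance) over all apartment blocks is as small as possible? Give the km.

x = 15

For a sum of weighted absolute distances on a line, the optimum is the weighted median (not the mean). Total weight W = 427; half-weight = 213.5.
Sort by position and accumulate weight:
  km 2 (T, w=30) → cum 30
  km 3 (P, w=12) → cum 42
  km 9 (U, w=55) → cum 97
  km 11 (R, w=10) → cum 107
  km 13 (V, w=75) → cum 182
  km 15 (S, w=70) → cum 252  ≥ 213.5 → median here
  km 20 (Q, w=175) → cum 427
Optimal location: km 15.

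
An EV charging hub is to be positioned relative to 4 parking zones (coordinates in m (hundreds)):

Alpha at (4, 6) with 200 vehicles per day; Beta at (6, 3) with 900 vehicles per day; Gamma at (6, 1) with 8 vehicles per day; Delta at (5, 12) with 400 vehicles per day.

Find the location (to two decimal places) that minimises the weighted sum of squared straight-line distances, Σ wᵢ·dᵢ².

(5.47, 5.77)

The minimiser of Σwᵢ‖p−pᵢ‖² is the weighted centroid p* = (Σwᵢpᵢ)/(Σwᵢ).
Σwᵢ = 1508.
Σwᵢxᵢ = 200·4 + 900·6 + 8·6 + 400·5 = 8248.
Σwᵢyᵢ = 200·6 + 900·3 + 8·1 + 400·12 = 8708.
x* = 8248/1508 = 5.47, y* = 8708/1508 = 5.77.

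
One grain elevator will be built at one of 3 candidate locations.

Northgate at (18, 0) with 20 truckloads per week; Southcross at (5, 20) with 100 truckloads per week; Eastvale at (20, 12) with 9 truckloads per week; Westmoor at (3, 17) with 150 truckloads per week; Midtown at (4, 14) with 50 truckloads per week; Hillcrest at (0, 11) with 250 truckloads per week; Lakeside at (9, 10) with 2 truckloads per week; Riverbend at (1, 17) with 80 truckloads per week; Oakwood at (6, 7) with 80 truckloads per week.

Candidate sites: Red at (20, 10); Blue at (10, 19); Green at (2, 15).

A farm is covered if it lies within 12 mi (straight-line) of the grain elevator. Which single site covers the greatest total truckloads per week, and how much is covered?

Coverage radius r = 12 mi; a point is covered iff (Δx)²+(Δy)² ≤ 12² = 144.
  Red (20, 10): covers {Northgate, Eastvale, Lakeside} → 31
  Blue (10, 19): covers {Southcross, Westmoor, Midtown, Lakeside, Riverbend} → 382
  Green (2, 15): covers {Southcross, Westmoor, Midtown, Hillcrest, Lakeside, Riverbend, Oakwood} → 712
Maximum coverage at Green: 712 truckloads per week.

Green, covering 712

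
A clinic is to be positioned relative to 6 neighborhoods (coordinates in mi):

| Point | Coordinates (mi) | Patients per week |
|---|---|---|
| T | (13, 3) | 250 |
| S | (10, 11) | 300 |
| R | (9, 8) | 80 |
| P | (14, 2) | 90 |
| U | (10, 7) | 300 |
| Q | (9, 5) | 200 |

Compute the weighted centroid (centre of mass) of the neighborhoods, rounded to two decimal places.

The minimiser of Σwᵢ‖p−pᵢ‖² is the weighted centroid p* = (Σwᵢpᵢ)/(Σwᵢ).
Σwᵢ = 1220.
Σwᵢxᵢ = 250·13 + 300·10 + 80·9 + 90·14 + 300·10 + 200·9 = 13030.
Σwᵢyᵢ = 250·3 + 300·11 + 80·8 + 90·2 + 300·7 + 200·5 = 7970.
x* = 13030/1220 = 10.68, y* = 7970/1220 = 6.53.

(10.68, 6.53)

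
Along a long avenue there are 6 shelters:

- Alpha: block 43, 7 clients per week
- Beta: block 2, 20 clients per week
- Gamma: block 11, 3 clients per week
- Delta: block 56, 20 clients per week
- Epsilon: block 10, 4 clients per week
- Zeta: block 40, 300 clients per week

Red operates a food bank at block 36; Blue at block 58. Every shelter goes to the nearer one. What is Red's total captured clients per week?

The indifferent point is the midpoint (36+58)/2 = 47; shelters left of it (closer to Red at 36) go to Red, those right go to Blue.
  Beta at 2 (w=20) → Red
  Epsilon at 10 (w=4) → Red
  Gamma at 11 (w=3) → Red
  Zeta at 40 (w=300) → Red
  Alpha at 43 (w=7) → Red
  Delta at 56 (w=20) → Blue
Red captures 334; Blue captures 20.

334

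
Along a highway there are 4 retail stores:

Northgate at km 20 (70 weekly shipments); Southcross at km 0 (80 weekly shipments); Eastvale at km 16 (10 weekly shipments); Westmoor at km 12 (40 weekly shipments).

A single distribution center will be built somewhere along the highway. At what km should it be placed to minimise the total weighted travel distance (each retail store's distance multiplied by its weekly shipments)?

For a sum of weighted absolute distances on a line, the optimum is the weighted median (not the mean). Total weight W = 200; half-weight = 100.
Sort by position and accumulate weight:
  km 0 (Southcross, w=80) → cum 80
  km 12 (Westmoor, w=40) → cum 120  ≥ 100 → median here
  km 16 (Eastvale, w=10) → cum 130
  km 20 (Northgate, w=70) → cum 200
Optimal location: km 12.

x = 12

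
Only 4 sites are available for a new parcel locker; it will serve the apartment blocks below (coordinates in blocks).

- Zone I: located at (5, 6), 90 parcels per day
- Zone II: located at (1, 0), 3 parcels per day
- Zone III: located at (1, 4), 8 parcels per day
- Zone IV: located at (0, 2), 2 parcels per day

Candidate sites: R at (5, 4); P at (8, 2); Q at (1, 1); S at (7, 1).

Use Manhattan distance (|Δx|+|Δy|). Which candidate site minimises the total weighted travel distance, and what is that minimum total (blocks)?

R, total 250 blocks

Total weighted distance at each candidate:
  R (5, 4): total = 250
  P (8, 2): total = 745
  Q (1, 1): total = 841
  S (7, 1): total = 739
Minimum is at R with total 250 blocks.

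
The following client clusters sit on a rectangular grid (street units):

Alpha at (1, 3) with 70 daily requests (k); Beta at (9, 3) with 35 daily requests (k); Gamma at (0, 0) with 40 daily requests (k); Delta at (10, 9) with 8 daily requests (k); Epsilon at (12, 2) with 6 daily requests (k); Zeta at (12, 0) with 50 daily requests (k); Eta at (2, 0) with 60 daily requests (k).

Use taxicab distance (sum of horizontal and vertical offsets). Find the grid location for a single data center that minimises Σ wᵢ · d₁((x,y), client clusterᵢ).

Manhattan distance separates: Σwᵢ(|x−xᵢ|+|y−yᵢ|) = Σwᵢ|x−xᵢ| + Σwᵢ|y−yᵢ|, so x and y are optimised independently as 1-D weighted medians.
Total weight W = 269; half = 134.5.
x-coordinate, sorted with cumulative weight:
  x=0 (Gamma, w=40) cum 40
  x=1 (Alpha, w=70) cum 110
  x=2 (Eta, w=60) cum 170  ← median
  x=9 (Beta, w=35) cum 205
  x=10 (Delta, w=8) cum 213
  x=12 (Epsilon, w=6) cum 219
  x=12 (Zeta, w=50) cum 269
⇒ x* = 2
y-coordinate, sorted with cumulative weight:
  y=0 (Gamma, w=40) cum 40
  y=0 (Zeta, w=50) cum 90
  y=0 (Eta, w=60) cum 150  ← median
  y=2 (Epsilon, w=6) cum 156
  y=3 (Alpha, w=70) cum 226
  y=3 (Beta, w=35) cum 261
  y=9 (Delta, w=8) cum 269
⇒ y* = 0

(2, 0)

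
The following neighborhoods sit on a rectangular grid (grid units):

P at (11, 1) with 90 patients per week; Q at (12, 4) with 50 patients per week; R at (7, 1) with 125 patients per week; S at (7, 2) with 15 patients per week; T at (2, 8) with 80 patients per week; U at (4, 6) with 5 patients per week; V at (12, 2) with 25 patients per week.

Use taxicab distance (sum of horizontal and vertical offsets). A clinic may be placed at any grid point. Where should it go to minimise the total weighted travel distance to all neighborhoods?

Manhattan distance separates: Σwᵢ(|x−xᵢ|+|y−yᵢ|) = Σwᵢ|x−xᵢ| + Σwᵢ|y−yᵢ|, so x and y are optimised independently as 1-D weighted medians.
Total weight W = 390; half = 195.
x-coordinate, sorted with cumulative weight:
  x=2 (T, w=80) cum 80
  x=4 (U, w=5) cum 85
  x=7 (R, w=125) cum 210  ← median
  x=7 (S, w=15) cum 225
  x=11 (P, w=90) cum 315
  x=12 (Q, w=50) cum 365
  x=12 (V, w=25) cum 390
⇒ x* = 7
y-coordinate, sorted with cumulative weight:
  y=1 (P, w=90) cum 90
  y=1 (R, w=125) cum 215  ← median
  y=2 (S, w=15) cum 230
  y=2 (V, w=25) cum 255
  y=4 (Q, w=50) cum 305
  y=6 (U, w=5) cum 310
  y=8 (T, w=80) cum 390
⇒ y* = 1

(7, 1)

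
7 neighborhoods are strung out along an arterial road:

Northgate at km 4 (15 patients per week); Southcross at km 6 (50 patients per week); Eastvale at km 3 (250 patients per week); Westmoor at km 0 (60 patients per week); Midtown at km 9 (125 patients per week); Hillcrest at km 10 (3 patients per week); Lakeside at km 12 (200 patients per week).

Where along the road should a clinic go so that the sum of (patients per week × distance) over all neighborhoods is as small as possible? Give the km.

x = 6

For a sum of weighted absolute distances on a line, the optimum is the weighted median (not the mean). Total weight W = 703; half-weight = 351.5.
Sort by position and accumulate weight:
  km 0 (Westmoor, w=60) → cum 60
  km 3 (Eastvale, w=250) → cum 310
  km 4 (Northgate, w=15) → cum 325
  km 6 (Southcross, w=50) → cum 375  ≥ 351.5 → median here
  km 9 (Midtown, w=125) → cum 500
  km 10 (Hillcrest, w=3) → cum 503
  km 12 (Lakeside, w=200) → cum 703
Optimal location: km 6.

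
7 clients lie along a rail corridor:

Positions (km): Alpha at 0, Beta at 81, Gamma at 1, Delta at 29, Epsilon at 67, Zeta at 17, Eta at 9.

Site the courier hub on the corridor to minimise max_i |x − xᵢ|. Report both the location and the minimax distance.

The 1-center on a line is the midpoint of the two extreme points: leftmost at 0, rightmost at 81.
Optimal location = (0 + 81)/2 = 40.5; maximum distance = (81 − 0)/2 = 40.5.

location 40.5, max distance 40.5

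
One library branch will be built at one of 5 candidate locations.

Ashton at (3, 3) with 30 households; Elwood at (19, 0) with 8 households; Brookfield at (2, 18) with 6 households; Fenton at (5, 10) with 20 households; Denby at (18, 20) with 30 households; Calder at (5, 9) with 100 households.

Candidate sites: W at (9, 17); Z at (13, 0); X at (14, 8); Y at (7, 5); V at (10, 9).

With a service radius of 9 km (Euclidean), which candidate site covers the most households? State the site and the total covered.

Coverage radius r = 9 km; a point is covered iff (Δx)²+(Δy)² ≤ 9² = 81.
  W (9, 17): covers {Brookfield, Fenton, Calder} → 126
  Z (13, 0): covers {Elwood} → 8
  X (14, 8): covers {none} → 0
  Y (7, 5): covers {Ashton, Fenton, Calder} → 150
  V (10, 9): covers {Fenton, Calder} → 120
Maximum coverage at Y: 150 households.

Y, covering 150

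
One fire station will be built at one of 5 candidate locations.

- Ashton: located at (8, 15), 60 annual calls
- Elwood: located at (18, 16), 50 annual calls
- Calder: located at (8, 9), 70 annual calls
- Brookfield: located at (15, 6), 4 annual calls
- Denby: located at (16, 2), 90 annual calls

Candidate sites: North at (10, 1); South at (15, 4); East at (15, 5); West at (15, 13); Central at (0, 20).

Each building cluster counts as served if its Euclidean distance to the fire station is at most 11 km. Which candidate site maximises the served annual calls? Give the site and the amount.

West, covering 184

Coverage radius r = 11 km; a point is covered iff (Δx)²+(Δy)² ≤ 11² = 121.
  North (10, 1): covers {Calder, Brookfield, Denby} → 164
  South (15, 4): covers {Calder, Brookfield, Denby} → 164
  East (15, 5): covers {Calder, Brookfield, Denby} → 164
  West (15, 13): covers {Ashton, Elwood, Calder, Brookfield} → 184
  Central (0, 20): covers {Ashton} → 60
Maximum coverage at West: 184 annual calls.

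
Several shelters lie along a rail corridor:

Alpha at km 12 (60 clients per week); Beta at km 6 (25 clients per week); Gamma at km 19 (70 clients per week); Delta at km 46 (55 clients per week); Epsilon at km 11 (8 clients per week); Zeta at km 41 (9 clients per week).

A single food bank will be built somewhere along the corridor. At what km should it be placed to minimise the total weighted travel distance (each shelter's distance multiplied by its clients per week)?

For a sum of weighted absolute distances on a line, the optimum is the weighted median (not the mean). Total weight W = 227; half-weight = 113.5.
Sort by position and accumulate weight:
  km 6 (Beta, w=25) → cum 25
  km 11 (Epsilon, w=8) → cum 33
  km 12 (Alpha, w=60) → cum 93
  km 19 (Gamma, w=70) → cum 163  ≥ 113.5 → median here
  km 41 (Zeta, w=9) → cum 172
  km 46 (Delta, w=55) → cum 227
Optimal location: km 19.

x = 19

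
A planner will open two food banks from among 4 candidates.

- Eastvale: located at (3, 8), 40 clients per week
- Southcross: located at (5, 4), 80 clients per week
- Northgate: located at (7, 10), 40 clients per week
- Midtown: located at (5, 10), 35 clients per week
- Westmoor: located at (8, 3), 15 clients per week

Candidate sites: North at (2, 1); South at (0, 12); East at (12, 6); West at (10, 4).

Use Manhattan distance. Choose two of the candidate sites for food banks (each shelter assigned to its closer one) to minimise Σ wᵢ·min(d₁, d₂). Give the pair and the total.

Evaluate every pair (each demand assigned to the nearer of the two):
  {South, West}: total = 1330
  {North, South}: total = 1485
  {North, West}: total = 1510
  {East, West}: total = 1630
  {North, East}: total = 1650
  {South, East}: total = 1710
Best pair: {South, West} with total 1330.

{South, West}, total 1330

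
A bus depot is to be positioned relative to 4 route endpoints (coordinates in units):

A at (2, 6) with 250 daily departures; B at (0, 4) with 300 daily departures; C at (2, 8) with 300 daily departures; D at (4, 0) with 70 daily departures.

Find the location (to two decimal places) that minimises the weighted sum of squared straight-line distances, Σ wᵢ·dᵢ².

(1.50, 5.54)

The minimiser of Σwᵢ‖p−pᵢ‖² is the weighted centroid p* = (Σwᵢpᵢ)/(Σwᵢ).
Σwᵢ = 920.
Σwᵢxᵢ = 250·2 + 300·0 + 300·2 + 70·4 = 1380.
Σwᵢyᵢ = 250·6 + 300·4 + 300·8 + 70·0 = 5100.
x* = 1380/920 = 1.50, y* = 5100/920 = 5.54.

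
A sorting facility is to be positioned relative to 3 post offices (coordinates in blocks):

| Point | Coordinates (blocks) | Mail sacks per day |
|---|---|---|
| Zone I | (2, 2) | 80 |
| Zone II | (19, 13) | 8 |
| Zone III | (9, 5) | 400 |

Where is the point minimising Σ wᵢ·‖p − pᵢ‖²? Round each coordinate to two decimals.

The minimiser of Σwᵢ‖p−pᵢ‖² is the weighted centroid p* = (Σwᵢpᵢ)/(Σwᵢ).
Σwᵢ = 488.
Σwᵢxᵢ = 80·2 + 8·19 + 400·9 = 3912.
Σwᵢyᵢ = 80·2 + 8·13 + 400·5 = 2264.
x* = 3912/488 = 8.02, y* = 2264/488 = 4.64.

(8.02, 4.64)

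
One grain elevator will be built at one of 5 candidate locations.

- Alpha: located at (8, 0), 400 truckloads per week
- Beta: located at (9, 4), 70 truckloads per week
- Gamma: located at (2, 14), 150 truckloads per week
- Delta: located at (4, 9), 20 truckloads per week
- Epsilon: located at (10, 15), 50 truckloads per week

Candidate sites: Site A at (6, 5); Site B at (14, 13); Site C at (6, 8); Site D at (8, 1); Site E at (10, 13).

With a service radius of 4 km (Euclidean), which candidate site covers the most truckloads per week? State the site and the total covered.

Coverage radius r = 4 km; a point is covered iff (Δx)²+(Δy)² ≤ 4² = 16.
  Site A (6, 5): covers {Beta} → 70
  Site B (14, 13): covers {none} → 0
  Site C (6, 8): covers {Delta} → 20
  Site D (8, 1): covers {Alpha, Beta} → 470
  Site E (10, 13): covers {Epsilon} → 50
Maximum coverage at Site D: 470 truckloads per week.

Site D, covering 470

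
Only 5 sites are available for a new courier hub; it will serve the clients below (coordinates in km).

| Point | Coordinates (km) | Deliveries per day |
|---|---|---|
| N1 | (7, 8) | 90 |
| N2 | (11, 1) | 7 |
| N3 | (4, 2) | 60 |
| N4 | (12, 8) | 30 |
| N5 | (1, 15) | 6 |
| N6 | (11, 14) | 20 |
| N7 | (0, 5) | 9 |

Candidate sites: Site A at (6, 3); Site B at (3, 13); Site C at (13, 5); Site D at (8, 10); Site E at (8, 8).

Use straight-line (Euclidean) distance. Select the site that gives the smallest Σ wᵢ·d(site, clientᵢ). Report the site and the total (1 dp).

Site E, total 966.4 km

Total weighted distance at each candidate:
  Site A (6, 3): total = 1241.7
  Site B (3, 13): total = 1903.9
  Site C (13, 5): total = 1694.2
  Site D (8, 10): total = 1175.0
  Site E (8, 8): total = 966.4
Minimum is at Site E with total 966.4 km.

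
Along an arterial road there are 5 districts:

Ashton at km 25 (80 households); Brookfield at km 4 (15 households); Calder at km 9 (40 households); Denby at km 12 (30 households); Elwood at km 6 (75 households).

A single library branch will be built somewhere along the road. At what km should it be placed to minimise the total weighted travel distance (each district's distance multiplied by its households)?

x = 9

For a sum of weighted absolute distances on a line, the optimum is the weighted median (not the mean). Total weight W = 240; half-weight = 120.
Sort by position and accumulate weight:
  km 4 (Brookfield, w=15) → cum 15
  km 6 (Elwood, w=75) → cum 90
  km 9 (Calder, w=40) → cum 130  ≥ 120 → median here
  km 12 (Denby, w=30) → cum 160
  km 25 (Ashton, w=80) → cum 240
Optimal location: km 9.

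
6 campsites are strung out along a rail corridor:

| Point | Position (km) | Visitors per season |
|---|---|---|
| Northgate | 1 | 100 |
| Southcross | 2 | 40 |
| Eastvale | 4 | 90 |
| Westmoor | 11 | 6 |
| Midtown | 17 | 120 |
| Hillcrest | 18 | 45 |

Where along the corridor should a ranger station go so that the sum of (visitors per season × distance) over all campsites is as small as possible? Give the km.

x = 4

For a sum of weighted absolute distances on a line, the optimum is the weighted median (not the mean). Total weight W = 401; half-weight = 200.5.
Sort by position and accumulate weight:
  km 1 (Northgate, w=100) → cum 100
  km 2 (Southcross, w=40) → cum 140
  km 4 (Eastvale, w=90) → cum 230  ≥ 200.5 → median here
  km 11 (Westmoor, w=6) → cum 236
  km 17 (Midtown, w=120) → cum 356
  km 18 (Hillcrest, w=45) → cum 401
Optimal location: km 4.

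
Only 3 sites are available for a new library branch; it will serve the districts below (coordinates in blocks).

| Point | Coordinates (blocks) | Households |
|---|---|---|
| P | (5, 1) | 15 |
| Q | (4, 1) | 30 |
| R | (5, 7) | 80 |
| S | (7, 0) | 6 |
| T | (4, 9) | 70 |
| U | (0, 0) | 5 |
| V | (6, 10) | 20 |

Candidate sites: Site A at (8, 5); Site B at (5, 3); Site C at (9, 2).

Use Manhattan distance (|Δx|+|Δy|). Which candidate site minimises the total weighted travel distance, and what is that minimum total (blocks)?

Total weighted distance at each candidate:
  Site A (8, 5): total = 1546
  Site B (5, 3): total = 1160
  Site C (9, 2): total = 2114
Minimum is at Site B with total 1160 blocks.

Site B, total 1160 blocks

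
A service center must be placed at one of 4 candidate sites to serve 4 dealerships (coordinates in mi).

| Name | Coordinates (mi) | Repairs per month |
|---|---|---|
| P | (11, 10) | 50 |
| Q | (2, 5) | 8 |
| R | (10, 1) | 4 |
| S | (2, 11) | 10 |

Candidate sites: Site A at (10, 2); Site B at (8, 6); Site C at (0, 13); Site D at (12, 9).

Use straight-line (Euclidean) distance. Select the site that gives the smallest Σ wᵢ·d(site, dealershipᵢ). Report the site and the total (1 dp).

Site D, total 291.8 mi

Total weighted distance at each candidate:
  Site A (10, 2): total = 595.9
  Site B (8, 6): total = 398.3
  Site C (0, 13): total = 726.8
  Site D (12, 9): total = 291.8
Minimum is at Site D with total 291.8 mi.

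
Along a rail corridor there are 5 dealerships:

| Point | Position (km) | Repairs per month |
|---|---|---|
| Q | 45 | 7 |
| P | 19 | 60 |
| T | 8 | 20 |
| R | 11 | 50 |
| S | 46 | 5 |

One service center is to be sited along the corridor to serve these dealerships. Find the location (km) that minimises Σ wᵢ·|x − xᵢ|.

For a sum of weighted absolute distances on a line, the optimum is the weighted median (not the mean). Total weight W = 142; half-weight = 71.
Sort by position and accumulate weight:
  km 8 (T, w=20) → cum 20
  km 11 (R, w=50) → cum 70
  km 19 (P, w=60) → cum 130  ≥ 71 → median here
  km 45 (Q, w=7) → cum 137
  km 46 (S, w=5) → cum 142
Optimal location: km 19.

x = 19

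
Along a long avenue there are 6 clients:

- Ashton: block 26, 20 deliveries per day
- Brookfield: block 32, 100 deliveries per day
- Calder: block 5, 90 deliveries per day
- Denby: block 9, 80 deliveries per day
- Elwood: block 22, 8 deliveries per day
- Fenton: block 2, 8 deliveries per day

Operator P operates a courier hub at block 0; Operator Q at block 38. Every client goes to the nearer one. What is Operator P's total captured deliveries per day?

178

The indifferent point is the midpoint (0+38)/2 = 19; clients left of it (closer to Operator P at 0) go to Operator P, those right go to Operator Q.
  Fenton at 2 (w=8) → Operator P
  Calder at 5 (w=90) → Operator P
  Denby at 9 (w=80) → Operator P
  Elwood at 22 (w=8) → Operator Q
  Ashton at 26 (w=20) → Operator Q
  Brookfield at 32 (w=100) → Operator Q
Operator P captures 178; Operator Q captures 128.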